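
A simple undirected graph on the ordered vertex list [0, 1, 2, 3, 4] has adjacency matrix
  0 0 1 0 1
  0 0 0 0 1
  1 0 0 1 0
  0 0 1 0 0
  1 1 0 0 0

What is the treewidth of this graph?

1

A width-1 tree decomposition is:
Bags: B1 = {2, 3}  B2 = {0, 2}  B3 = {0, 4}  B4 = {1, 4}
Tree: B1–B2, B2–B3, B3–B4
Each bag holds 2 vertices, so the decomposition has width 1, which upper-bounds the treewidth. G has an edge, so its treewidth is at least 1. Hence tw(G) = 1 exactly.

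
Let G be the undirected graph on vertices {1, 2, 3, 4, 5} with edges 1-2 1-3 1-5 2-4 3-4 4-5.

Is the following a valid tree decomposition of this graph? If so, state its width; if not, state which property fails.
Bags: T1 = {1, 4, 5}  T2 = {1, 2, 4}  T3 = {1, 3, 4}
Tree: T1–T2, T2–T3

Yes; width 2.

Vertex coverage: the bags together contain {1, 2, 3, 4, 5}, the full vertex set. Edge coverage: each edge of G has both endpoints in at least one bag. Running intersection: for every vertex, the bags containing it form a connected subtree. All three properties hold, so this is a valid tree decomposition of width max|bag| − 1 = 2, and hence tw(G) ≤ 2.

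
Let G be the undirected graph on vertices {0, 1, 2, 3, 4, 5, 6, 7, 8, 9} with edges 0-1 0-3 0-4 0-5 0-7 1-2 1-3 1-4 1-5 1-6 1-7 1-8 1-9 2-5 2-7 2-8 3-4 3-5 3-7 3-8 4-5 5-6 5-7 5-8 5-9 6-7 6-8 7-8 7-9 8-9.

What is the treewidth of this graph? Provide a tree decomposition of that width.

Treewidth 4.
One such decomposition:
Bags: B1 = {1, 5, 7, 8, 9}  B2 = {1, 3, 5, 7, 8}  B3 = {0, 1, 3, 5, 7}  B4 = {1, 5, 6, 7, 8}  B5 = {1, 2, 5, 7, 8}  B6 = {0, 1, 3, 4, 5}
Tree: B1–B2, B2–B3, B1–B4, B1–B5, B3–B6

Every bag has size at most 5, so the width is 5 − 1 = 4 and tw(G) ≤ 4. On the other hand G contains the 5-clique {0, 1, 3, 4, 5}. A clique must lie in a single bag of any decomposition, so no decomposition can have width below 4. Hence tw(G) = 4 exactly.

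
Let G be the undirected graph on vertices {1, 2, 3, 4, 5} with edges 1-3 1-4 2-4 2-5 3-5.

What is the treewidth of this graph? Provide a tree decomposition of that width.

Treewidth 2.
One optimal decomposition is:
Bags: B1 = {1, 3, 5}  B2 = {1, 4, 5}  B3 = {2, 4, 5}
Tree: B1–B2, B2–B3

The largest bag has 3 vertices, giving width 2; this decomposition certifies tw(G) ≤ 2. Since 5–3–1–4–2–5 is a cycle in G, G is not acyclic. Forests are exactly the graphs of treewidth ≤ 1, so tw(G) ≥ 2. Combining the bounds, tw(G) = 2.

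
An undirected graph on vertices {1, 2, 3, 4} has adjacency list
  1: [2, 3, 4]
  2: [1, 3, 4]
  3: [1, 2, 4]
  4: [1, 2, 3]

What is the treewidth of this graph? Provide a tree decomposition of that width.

With just one bag of size 4, the width is 4 − 1 = 3, so tw(G) ≤ 3. For the lower bound, the 4 vertices {1, 2, 3, 4} are pairwise adjacent, and any tree decomposition puts a clique entirely inside one bag — forcing width ≥ 3. Combining the bounds, tw(G) = 3.

Treewidth 3.
Bags: B1 = {1, 2, 3, 4}
Tree: (single bag)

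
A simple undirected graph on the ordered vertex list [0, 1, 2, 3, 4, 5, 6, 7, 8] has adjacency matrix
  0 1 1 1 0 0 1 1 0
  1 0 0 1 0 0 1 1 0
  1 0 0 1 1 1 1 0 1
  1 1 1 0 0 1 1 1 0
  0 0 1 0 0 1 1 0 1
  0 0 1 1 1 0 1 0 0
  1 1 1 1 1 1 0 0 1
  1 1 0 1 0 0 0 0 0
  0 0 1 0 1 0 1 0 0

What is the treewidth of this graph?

3

A width-3 tree decomposition is:
Bags: B1 = {0, 2, 3, 6}  B2 = {0, 1, 3, 6}  B3 = {2, 3, 5, 6}  B4 = {2, 4, 5, 6}  B5 = {2, 4, 6, 8}  B6 = {0, 1, 3, 7}
Tree: B1–B2, B1–B3, B3–B4, B4–B5, B2–B6
Each bag holds 4 vertices, so the decomposition has width 3, which upper-bounds the treewidth. On the other hand G contains the 4-clique {0, 1, 3, 6}. A clique must lie in a single bag of any decomposition, so no decomposition can have width below 3. Hence tw(G) = 3 exactly.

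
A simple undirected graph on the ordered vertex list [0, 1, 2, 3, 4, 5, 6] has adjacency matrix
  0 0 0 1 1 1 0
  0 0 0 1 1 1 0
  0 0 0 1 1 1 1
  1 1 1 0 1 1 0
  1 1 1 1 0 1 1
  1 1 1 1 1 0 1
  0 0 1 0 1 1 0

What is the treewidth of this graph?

3

A width-3 tree decomposition is:
Bags: B1 = {2, 3, 4, 5}  B2 = {0, 3, 4, 5}  B3 = {2, 4, 5, 6}  B4 = {1, 3, 4, 5}
Tree: B1–B2, B1–B3, B1–B4
Every bag has size at most 4, so the width is 4 − 1 = 3 and tw(G) ≤ 3. For the lower bound, the 4 vertices {0, 3, 4, 5} are pairwise adjacent, and any tree decomposition puts a clique entirely inside one bag — forcing width ≥ 3. Therefore the treewidth is 3.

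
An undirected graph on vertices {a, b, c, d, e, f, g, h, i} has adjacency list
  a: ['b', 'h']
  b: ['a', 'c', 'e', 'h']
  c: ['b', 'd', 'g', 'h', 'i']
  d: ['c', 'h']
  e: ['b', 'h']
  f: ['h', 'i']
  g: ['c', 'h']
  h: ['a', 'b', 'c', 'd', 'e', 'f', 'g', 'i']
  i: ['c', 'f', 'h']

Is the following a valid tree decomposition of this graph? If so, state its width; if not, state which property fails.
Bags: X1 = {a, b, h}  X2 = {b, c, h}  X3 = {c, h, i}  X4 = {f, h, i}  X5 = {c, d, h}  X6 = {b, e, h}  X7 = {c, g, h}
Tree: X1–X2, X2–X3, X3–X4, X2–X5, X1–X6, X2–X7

Checking the three conditions: (i) the bags cover all of {a, b, c, d, e, f, g, h, i}; (ii) for each edge, some bag contains both endpoints; (iii) the bags containing any fixed vertex form a subtree. All hold, so the decomposition is valid with width 3 − 1 = 2.

Yes; width 2.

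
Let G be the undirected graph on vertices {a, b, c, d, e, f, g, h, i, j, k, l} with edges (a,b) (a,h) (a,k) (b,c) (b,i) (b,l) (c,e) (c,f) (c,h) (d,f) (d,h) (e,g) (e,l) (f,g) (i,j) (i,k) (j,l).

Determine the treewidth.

3

A width-3 tree decomposition is:
Bags: B1 = {a, i, j, k}  B2 = {a, b, i, j}  B3 = {a, b, j, l}  B4 = {a, b, h, l}  B5 = {b, c, h, l}  B6 = {c, e, h, l}  B7 = {c, d, e, h}  B8 = {c, d, e, f}  B9 = {d, e, f, g}
Tree: B1–B2, B2–B3, B3–B4, B4–B5, B5–B6, B6–B7, B7–B8, B8–B9
Every bag has size at most 4, so the width is 4 − 1 = 3 and tw(G) ≤ 3. For the lower bound: the 4 vertex sets {i,j,k}, {a}, {b}, {c,e,h,l} are disjoint, each induces a connected subgraph, and every pair is joined by at least one edge of G. Contracting each set to a single vertex therefore yields K_{4} as a minor, and since treewidth is minor-monotone, tw(G) ≥ tw(K_{4}) = 3. Combining the bounds, tw(G) = 3.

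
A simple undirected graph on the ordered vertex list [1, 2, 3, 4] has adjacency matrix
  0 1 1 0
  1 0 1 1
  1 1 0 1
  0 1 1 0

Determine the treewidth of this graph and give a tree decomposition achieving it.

Treewidth 2.
One optimal decomposition is:
Bags: B1 = {1, 2, 3}  B2 = {2, 3, 4}
Tree: B1–B2

The largest bag has 3 vertices, giving width 2; this decomposition certifies tw(G) ≤ 2. On the other hand G contains the 3-clique {1, 2, 3}. A clique must lie in a single bag of any decomposition, so no decomposition can have width below 2. Combining the bounds, tw(G) = 2.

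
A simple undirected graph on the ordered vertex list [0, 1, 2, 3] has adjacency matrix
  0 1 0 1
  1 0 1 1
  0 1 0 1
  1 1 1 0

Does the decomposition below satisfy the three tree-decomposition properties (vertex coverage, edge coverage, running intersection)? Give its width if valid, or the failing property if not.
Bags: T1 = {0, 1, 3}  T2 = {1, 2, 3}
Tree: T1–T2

Checking the three conditions: (i) the bags cover all of {0, 1, 2, 3}; (ii) for each edge, some bag contains both endpoints; (iii) the bags containing any fixed vertex form a subtree. All hold, so the decomposition is valid with width 3 − 1 = 2.

Yes; width 2.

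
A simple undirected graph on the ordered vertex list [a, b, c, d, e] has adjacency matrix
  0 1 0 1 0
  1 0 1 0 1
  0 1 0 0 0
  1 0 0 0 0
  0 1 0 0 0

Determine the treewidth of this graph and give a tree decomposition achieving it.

Each bag holds 2 vertices, so the decomposition has width 1, which upper-bounds the treewidth. Any graph with an edge has treewidth ≥ 1, and G has the edge b–a. Combining the bounds, tw(G) = 1.

Treewidth 1.
One optimal decomposition is:
Bags: B1 = {a, b}  B2 = {b, e}  B3 = {a, d}  B4 = {b, c}
Tree: B1–B2, B1–B3, B2–B4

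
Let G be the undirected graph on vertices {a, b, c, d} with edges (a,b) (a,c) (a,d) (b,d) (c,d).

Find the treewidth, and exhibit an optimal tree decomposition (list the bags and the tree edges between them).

Treewidth 2.
One optimal decomposition is:
Bags: B1 = {a, b, d}  B2 = {a, c, d}
Tree: B1–B2

Every bag has size at most 3, so the width is 3 − 1 = 2 and tw(G) ≤ 2. On the other hand G contains the 3-clique {a, c, d}. A clique must lie in a single bag of any decomposition, so no decomposition can have width below 2. Hence tw(G) = 2 exactly.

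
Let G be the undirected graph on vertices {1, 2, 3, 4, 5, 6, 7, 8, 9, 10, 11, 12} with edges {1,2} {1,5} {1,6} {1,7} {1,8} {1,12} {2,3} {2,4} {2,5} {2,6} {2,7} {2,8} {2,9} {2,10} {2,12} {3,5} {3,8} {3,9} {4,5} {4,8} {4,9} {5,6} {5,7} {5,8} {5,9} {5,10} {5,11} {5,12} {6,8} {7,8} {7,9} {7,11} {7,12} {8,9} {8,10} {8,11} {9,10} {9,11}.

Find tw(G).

4

A width-4 tree decomposition is:
Bags: B1 = {2, 5, 7, 8, 9}  B2 = {1, 2, 5, 7, 8}  B3 = {1, 2, 5, 7, 12}  B4 = {1, 2, 5, 6, 8}  B5 = {2, 5, 8, 9, 10}  B6 = {2, 4, 5, 8, 9}  B7 = {2, 3, 5, 8, 9}  B8 = {5, 7, 8, 9, 11}
Tree: B1–B2, B2–B3, B2–B4, B1–B5, B5–B6, B5–B7, B1–B8
The largest bag has 5 vertices, giving width 4; this decomposition certifies tw(G) ≤ 4. On the other hand G contains the 5-clique {1, 2, 5, 6, 8}. A clique must lie in a single bag of any decomposition, so no decomposition can have width below 4. Combining the bounds, tw(G) = 4.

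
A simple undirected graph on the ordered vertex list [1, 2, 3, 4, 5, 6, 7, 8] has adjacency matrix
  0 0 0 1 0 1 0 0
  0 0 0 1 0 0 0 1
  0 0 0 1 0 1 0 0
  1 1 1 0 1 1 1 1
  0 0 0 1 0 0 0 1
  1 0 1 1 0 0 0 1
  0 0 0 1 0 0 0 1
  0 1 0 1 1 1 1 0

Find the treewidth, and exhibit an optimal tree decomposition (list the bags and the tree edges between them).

Treewidth 2.
Bags: B1 = {4, 6, 8}  B2 = {4, 7, 8}  B3 = {2, 4, 8}  B4 = {1, 4, 6}  B5 = {4, 5, 8}  B6 = {3, 4, 6}
Tree: B1–B2, B1–B3, B1–B4, B3–B5, B4–B6

Each bag holds 3 vertices, so the decomposition has width 2, which upper-bounds the treewidth. On the other hand G contains the 3-clique {2, 4, 8}. A clique must lie in a single bag of any decomposition, so no decomposition can have width below 2. The upper and lower bounds meet at 2, so that is the treewidth.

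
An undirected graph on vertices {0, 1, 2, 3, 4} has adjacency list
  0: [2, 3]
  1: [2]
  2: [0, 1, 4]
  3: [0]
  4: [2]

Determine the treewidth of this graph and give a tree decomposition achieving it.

Each bag holds 2 vertices, so the decomposition has width 1, which upper-bounds the treewidth. Since G has at least one edge (e.g. 2–0), it is not an edgeless graph, so tw(G) ≥ 1. Combining the bounds, tw(G) = 1.

Treewidth 1.
One optimal decomposition is:
Bags: B1 = {0, 2}  B2 = {1, 2}  B3 = {0, 3}  B4 = {2, 4}
Tree: B1–B2, B1–B3, B2–B4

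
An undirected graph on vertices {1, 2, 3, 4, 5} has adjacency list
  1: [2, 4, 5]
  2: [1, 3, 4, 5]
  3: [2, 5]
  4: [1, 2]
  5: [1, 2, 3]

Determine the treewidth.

2

A width-2 tree decomposition is:
Bags: B1 = {1, 2, 5}  B2 = {2, 3, 5}  B3 = {1, 2, 4}
Tree: B1–B2, B1–B3
Every bag has size at most 3, so the width is 3 − 1 = 2 and tw(G) ≤ 2. Conversely, {1, 2, 4} is a clique of size 3, and the vertices of any clique must share a bag in every tree decomposition; so some bag has ≥ 3 vertices and tw(G) ≥ 2. The upper and lower bounds meet at 2, so that is the treewidth.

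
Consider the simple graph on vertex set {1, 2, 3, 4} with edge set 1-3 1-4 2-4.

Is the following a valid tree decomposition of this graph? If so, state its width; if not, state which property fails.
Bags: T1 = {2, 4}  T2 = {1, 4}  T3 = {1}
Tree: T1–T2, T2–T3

A tree decomposition must satisfy three properties: every vertex lies in some bag; for every edge, both endpoints lie together in some bag; and for every vertex, the bags containing it form a connected subtree. Here vertex 3 appears in no bag, so the decomposition is invalid.

No — vertex 3 appears in no bag.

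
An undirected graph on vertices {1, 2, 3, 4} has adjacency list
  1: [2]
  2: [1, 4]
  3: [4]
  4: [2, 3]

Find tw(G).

1

A width-1 tree decomposition is:
Bags: B1 = {1, 2}  B2 = {2, 4}  B3 = {3, 4}
Tree: B1–B2, B2–B3
The largest bag has 2 vertices, giving width 1; this decomposition certifies tw(G) ≤ 1. G has an edge, so its treewidth is at least 1. The upper and lower bounds meet at 1, so that is the treewidth.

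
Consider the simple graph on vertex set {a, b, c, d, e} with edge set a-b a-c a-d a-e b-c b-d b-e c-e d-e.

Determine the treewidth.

A width-3 tree decomposition is:
Bags: B1 = {a, b, c, e}  B2 = {a, b, d, e}
Tree: B1–B2
Each bag holds 4 vertices, so the decomposition has width 3, which upper-bounds the treewidth. Conversely, {a, b, d, e} is a clique of size 4, and the vertices of any clique must share a bag in every tree decomposition; so some bag has ≥ 4 vertices and tw(G) ≥ 3. Therefore the treewidth is 3.

3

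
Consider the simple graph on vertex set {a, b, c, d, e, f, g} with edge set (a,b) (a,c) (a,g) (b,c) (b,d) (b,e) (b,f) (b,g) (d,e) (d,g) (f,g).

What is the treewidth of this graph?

2

A width-2 tree decomposition is:
Bags: B1 = {a, b, g}  B2 = {b, d, g}  B3 = {a, b, c}  B4 = {b, d, e}  B5 = {b, f, g}
Tree: B1–B2, B1–B3, B2–B4, B2–B5
Every bag has size at most 3, so the width is 3 − 1 = 2 and tw(G) ≤ 2. On the other hand G contains the 3-clique {b, d, g}. A clique must lie in a single bag of any decomposition, so no decomposition can have width below 2. Combining the bounds, tw(G) = 2.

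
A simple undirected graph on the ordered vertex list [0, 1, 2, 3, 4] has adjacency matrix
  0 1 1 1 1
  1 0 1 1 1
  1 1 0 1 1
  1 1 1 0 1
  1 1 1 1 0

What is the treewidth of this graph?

A width-4 tree decomposition is:
Bags: B1 = {0, 1, 2, 3, 4}
Tree: (single bag)
With just one bag of size 5, the width is 5 − 1 = 4, so tw(G) ≤ 4. Conversely, {0, 1, 2, 3, 4} is a clique of size 5, and the vertices of any clique must share a bag in every tree decomposition; so some bag has ≥ 5 vertices and tw(G) ≥ 4. Therefore the treewidth is 4.

4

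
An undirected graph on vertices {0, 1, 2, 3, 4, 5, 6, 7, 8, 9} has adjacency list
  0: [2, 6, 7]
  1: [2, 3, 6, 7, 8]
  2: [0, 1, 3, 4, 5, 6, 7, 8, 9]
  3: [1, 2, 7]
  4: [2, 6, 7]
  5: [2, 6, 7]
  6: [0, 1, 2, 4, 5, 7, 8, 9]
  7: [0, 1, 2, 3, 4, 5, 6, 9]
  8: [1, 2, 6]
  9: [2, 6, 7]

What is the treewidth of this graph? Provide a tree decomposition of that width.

The largest bag has 4 vertices, giving width 3; this decomposition certifies tw(G) ≤ 3. Conversely, {1, 2, 3, 7} is a clique of size 4, and the vertices of any clique must share a bag in every tree decomposition; so some bag has ≥ 4 vertices and tw(G) ≥ 3. The upper and lower bounds meet at 3, so that is the treewidth.

Treewidth 3.
Bags: B1 = {2, 6, 7, 9}  B2 = {2, 4, 6, 7}  B3 = {1, 2, 6, 7}  B4 = {2, 5, 6, 7}  B5 = {1, 2, 3, 7}  B6 = {1, 2, 6, 8}  B7 = {0, 2, 6, 7}
Tree: B1–B2, B2–B3, B2–B4, B3–B5, B3–B6, B4–B7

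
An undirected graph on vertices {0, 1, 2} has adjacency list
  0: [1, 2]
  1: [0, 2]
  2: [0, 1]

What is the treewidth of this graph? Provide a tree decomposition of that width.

Treewidth 2.
Bags: B1 = {0, 1, 2}
Tree: (single bag)

With just one bag of size 3, the width is 3 − 1 = 2, so tw(G) ≤ 2. For the lower bound, the 3 vertices {0, 1, 2} are pairwise adjacent, and any tree decomposition puts a clique entirely inside one bag — forcing width ≥ 2. Combining the bounds, tw(G) = 2.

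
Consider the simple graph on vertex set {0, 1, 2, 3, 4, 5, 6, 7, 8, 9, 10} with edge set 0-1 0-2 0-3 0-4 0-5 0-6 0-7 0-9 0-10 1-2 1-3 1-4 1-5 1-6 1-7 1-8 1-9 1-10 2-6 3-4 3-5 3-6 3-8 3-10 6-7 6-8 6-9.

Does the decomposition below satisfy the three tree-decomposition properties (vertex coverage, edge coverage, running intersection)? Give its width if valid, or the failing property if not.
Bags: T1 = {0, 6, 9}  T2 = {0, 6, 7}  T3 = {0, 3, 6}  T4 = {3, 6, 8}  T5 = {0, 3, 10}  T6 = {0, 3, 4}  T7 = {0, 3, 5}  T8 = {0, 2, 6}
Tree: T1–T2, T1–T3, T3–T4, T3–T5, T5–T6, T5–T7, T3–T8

No — vertex 1 appears in no bag.

A tree decomposition must satisfy three properties: every vertex lies in some bag; for every edge, both endpoints lie together in some bag; and for every vertex, the bags containing it form a connected subtree. Here vertex 1 appears in no bag, so the decomposition is invalid.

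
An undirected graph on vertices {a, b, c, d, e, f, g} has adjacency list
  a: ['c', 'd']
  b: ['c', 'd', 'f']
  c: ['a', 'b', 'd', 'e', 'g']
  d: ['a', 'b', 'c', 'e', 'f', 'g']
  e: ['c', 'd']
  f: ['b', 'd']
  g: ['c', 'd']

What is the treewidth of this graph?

2

A width-2 tree decomposition is:
Bags: B1 = {b, c, d}  B2 = {b, d, f}  B3 = {a, c, d}  B4 = {c, d, e}  B5 = {c, d, g}
Tree: B1–B2, B1–B3, B1–B4, B3–B5
Each bag holds 3 vertices, so the decomposition has width 2, which upper-bounds the treewidth. For the lower bound, the 3 vertices {c, d, g} are pairwise adjacent, and any tree decomposition puts a clique entirely inside one bag — forcing width ≥ 2. Combining the bounds, tw(G) = 2.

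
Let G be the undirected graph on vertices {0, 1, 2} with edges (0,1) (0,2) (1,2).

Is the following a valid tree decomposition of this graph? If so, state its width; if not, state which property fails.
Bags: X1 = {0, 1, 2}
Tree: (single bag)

Checking the three conditions: (i) the bags cover all of {0, 1, 2}; (ii) for each edge, some bag contains both endpoints; (iii) the bags containing any fixed vertex form a subtree. All hold, so the decomposition is valid with width 3 − 1 = 2.

Yes; width 2.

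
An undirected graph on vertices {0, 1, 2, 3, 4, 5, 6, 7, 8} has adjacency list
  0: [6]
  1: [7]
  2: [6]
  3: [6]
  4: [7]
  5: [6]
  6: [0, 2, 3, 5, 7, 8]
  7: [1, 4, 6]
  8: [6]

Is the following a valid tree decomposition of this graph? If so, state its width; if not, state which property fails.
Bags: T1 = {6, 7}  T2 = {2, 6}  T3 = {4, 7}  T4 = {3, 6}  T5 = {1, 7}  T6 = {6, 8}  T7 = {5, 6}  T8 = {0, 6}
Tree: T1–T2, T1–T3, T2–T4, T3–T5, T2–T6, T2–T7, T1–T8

Every vertex of G appears in some bag (union = {0, 1, 2, 3, 4, 5, 6, 7, 8}); every edge is covered by a bag; and for each vertex v the set of bags containing v is connected in the bag tree. The decomposition is therefore valid. The largest bag has 2 vertices, so the width is 1.

Yes; width 1.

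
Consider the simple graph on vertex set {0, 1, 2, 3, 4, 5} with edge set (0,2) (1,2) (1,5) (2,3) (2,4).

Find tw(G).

1

A width-1 tree decomposition is:
Bags: B1 = {2, 3}  B2 = {2, 4}  B3 = {1, 2}  B4 = {0, 2}  B5 = {1, 5}
Tree: B1–B2, B1–B3, B3–B4, B3–B5
Every bag has size at most 2, so the width is 2 − 1 = 1 and tw(G) ≤ 1. Any graph with an edge has treewidth ≥ 1, and G has the edge 2–3. Hence tw(G) = 1 exactly.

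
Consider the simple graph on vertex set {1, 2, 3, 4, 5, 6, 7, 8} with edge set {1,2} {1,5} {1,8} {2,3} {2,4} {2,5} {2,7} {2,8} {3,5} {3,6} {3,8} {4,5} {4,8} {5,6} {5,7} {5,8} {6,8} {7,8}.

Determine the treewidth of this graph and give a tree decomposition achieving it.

Each bag holds 4 vertices, so the decomposition has width 3, which upper-bounds the treewidth. On the other hand G contains the 4-clique {1, 2, 5, 8}. A clique must lie in a single bag of any decomposition, so no decomposition can have width below 3. Therefore the treewidth is 3.

Treewidth 3.
Bags: B1 = {2, 4, 5, 8}  B2 = {2, 3, 5, 8}  B3 = {1, 2, 5, 8}  B4 = {2, 5, 7, 8}  B5 = {3, 5, 6, 8}
Tree: B1–B2, B1–B3, B3–B4, B2–B5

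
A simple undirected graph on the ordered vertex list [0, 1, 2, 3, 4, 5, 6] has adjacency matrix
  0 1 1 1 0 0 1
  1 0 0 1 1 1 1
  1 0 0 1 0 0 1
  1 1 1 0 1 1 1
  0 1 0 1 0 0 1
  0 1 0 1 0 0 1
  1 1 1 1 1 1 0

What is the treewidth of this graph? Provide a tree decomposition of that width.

Treewidth 3.
One such decomposition:
Bags: B1 = {0, 1, 3, 6}  B2 = {1, 3, 4, 6}  B3 = {0, 2, 3, 6}  B4 = {1, 3, 5, 6}
Tree: B1–B2, B1–B3, B1–B4

The largest bag has 4 vertices, giving width 3; this decomposition certifies tw(G) ≤ 3. On the other hand G contains the 4-clique {0, 1, 3, 6}. A clique must lie in a single bag of any decomposition, so no decomposition can have width below 3. The upper and lower bounds meet at 3, so that is the treewidth.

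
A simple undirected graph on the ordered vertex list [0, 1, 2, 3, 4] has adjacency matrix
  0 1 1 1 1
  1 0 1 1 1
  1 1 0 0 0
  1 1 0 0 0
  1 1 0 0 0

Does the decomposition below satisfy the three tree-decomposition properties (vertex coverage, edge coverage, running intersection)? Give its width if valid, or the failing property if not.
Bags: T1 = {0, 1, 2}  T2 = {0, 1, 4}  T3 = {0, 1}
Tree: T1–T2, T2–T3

No — vertex 3 appears in no bag.

A tree decomposition must satisfy three properties: every vertex lies in some bag; for every edge, both endpoints lie together in some bag; and for every vertex, the bags containing it form a connected subtree. Here vertex 3 appears in no bag, so the decomposition is invalid.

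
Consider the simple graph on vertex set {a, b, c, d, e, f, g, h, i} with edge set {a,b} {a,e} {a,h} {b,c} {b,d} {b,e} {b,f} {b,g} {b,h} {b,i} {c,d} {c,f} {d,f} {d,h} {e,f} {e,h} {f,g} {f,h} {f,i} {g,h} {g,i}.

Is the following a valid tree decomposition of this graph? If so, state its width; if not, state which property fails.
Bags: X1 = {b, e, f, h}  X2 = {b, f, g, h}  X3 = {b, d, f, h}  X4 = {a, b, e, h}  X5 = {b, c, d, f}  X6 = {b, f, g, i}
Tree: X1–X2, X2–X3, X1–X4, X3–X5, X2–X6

Yes; width 3.

Every vertex of G appears in some bag (union = {a, b, c, d, e, f, g, h, i}); every edge is covered by a bag; and for each vertex v the set of bags containing v is connected in the bag tree. The decomposition is therefore valid. The largest bag has 4 vertices, so the width is 3.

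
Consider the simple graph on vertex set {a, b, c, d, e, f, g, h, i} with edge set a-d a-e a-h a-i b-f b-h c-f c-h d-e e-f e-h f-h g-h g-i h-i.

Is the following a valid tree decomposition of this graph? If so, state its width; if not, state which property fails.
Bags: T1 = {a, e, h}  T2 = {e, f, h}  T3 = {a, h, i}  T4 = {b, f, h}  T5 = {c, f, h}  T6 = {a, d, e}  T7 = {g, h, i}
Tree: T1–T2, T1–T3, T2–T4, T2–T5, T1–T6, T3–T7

Checking the three conditions: (i) the bags cover all of {a, b, c, d, e, f, g, h, i}; (ii) for each edge, some bag contains both endpoints; (iii) the bags containing any fixed vertex form a subtree. All hold, so the decomposition is valid with width 3 − 1 = 2.

Yes; width 2.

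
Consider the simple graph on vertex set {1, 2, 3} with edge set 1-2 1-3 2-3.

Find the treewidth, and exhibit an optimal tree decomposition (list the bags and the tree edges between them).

A single bag containing all 3 vertices is trivially a valid decomposition of width 2. For the lower bound, the 3 vertices {1, 2, 3} are pairwise adjacent, and any tree decomposition puts a clique entirely inside one bag — forcing width ≥ 2. Combining the bounds, tw(G) = 2.

Treewidth 2.
Bags: B1 = {1, 2, 3}
Tree: (single bag)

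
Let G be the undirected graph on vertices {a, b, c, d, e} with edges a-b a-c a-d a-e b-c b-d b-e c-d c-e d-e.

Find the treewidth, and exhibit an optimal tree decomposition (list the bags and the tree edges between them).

With just one bag of size 5, the width is 5 − 1 = 4, so tw(G) ≤ 4. For the lower bound, the 5 vertices {a, b, c, d, e} are pairwise adjacent, and any tree decomposition puts a clique entirely inside one bag — forcing width ≥ 4. Therefore the treewidth is 4.

Treewidth 4.
Bags: B1 = {a, b, c, d, e}
Tree: (single bag)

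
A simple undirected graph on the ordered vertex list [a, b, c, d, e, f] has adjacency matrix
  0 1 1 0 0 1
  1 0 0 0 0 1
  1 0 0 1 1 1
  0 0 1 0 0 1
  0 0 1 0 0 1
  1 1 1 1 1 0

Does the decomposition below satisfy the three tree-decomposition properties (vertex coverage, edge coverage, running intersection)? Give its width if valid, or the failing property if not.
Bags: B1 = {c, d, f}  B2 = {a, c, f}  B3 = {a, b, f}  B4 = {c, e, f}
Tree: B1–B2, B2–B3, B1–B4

Yes; width 2.

Vertex coverage: the bags together contain {a, b, c, d, e, f}, the full vertex set. Edge coverage: each edge of G has both endpoints in at least one bag. Running intersection: for every vertex, the bags containing it form a connected subtree. All three properties hold, so this is a valid tree decomposition of width max|bag| − 1 = 2, and hence tw(G) ≤ 2.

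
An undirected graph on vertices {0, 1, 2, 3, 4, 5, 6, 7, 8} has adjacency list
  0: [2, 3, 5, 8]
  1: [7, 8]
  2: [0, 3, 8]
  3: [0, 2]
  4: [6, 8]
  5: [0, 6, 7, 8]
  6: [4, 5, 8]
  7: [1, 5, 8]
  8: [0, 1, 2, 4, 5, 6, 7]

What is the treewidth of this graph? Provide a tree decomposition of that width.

Treewidth 2.
One optimal decomposition is:
Bags: B1 = {0, 5, 8}  B2 = {5, 6, 8}  B3 = {5, 7, 8}  B4 = {0, 2, 8}  B5 = {4, 6, 8}  B6 = {1, 7, 8}  B7 = {0, 2, 3}
Tree: B1–B2, B2–B3, B1–B4, B2–B5, B3–B6, B4–B7

The largest bag has 3 vertices, giving width 2; this decomposition certifies tw(G) ≤ 2. On the other hand G contains the 3-clique {1, 7, 8}. A clique must lie in a single bag of any decomposition, so no decomposition can have width below 2. Therefore the treewidth is 2.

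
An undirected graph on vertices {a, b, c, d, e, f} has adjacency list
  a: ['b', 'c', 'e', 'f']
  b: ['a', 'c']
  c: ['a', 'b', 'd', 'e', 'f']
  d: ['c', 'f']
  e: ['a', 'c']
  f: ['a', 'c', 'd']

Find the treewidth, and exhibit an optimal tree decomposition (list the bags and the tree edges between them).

Every bag has size at most 3, so the width is 3 − 1 = 2 and tw(G) ≤ 2. Conversely, {c, d, f} is a clique of size 3, and the vertices of any clique must share a bag in every tree decomposition; so some bag has ≥ 3 vertices and tw(G) ≥ 2. The upper and lower bounds meet at 2, so that is the treewidth.

Treewidth 2.
One such decomposition:
Bags: B1 = {a, c, e}  B2 = {a, c, f}  B3 = {c, d, f}  B4 = {a, b, c}
Tree: B1–B2, B2–B3, B2–B4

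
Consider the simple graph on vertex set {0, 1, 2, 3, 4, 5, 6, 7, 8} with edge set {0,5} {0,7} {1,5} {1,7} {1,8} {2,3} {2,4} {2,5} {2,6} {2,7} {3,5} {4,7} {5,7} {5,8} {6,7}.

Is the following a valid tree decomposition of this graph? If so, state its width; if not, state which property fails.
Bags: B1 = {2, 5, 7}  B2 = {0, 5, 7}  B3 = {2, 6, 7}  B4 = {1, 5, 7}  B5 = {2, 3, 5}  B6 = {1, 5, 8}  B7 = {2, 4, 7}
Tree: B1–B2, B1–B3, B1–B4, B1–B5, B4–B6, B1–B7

Yes; width 2.

Checking the three conditions: (i) the bags cover all of {0, 1, 2, 3, 4, 5, 6, 7, 8}; (ii) for each edge, some bag contains both endpoints; (iii) the bags containing any fixed vertex form a subtree. All hold, so the decomposition is valid with width 3 − 1 = 2.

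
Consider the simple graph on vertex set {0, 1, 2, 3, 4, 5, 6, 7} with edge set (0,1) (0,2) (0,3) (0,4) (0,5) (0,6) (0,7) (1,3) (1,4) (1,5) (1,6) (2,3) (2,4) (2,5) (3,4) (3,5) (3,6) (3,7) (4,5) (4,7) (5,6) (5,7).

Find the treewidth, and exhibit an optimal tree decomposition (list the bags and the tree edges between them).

The largest bag has 5 vertices, giving width 4; this decomposition certifies tw(G) ≤ 4. For the lower bound, the 5 vertices {0, 1, 3, 4, 5} are pairwise adjacent, and any tree decomposition puts a clique entirely inside one bag — forcing width ≥ 4. Combining the bounds, tw(G) = 4.

Treewidth 4.
Bags: B1 = {0, 2, 3, 4, 5}  B2 = {0, 3, 4, 5, 7}  B3 = {0, 1, 3, 4, 5}  B4 = {0, 1, 3, 5, 6}
Tree: B1–B2, B2–B3, B3–B4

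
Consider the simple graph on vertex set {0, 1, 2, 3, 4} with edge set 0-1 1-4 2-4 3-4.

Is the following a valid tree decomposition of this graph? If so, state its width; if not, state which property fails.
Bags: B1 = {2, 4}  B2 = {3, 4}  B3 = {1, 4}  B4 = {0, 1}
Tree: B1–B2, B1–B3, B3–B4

Every vertex of G appears in some bag (union = {0, 1, 2, 3, 4}); every edge is covered by a bag; and for each vertex v the set of bags containing v is connected in the bag tree. The decomposition is therefore valid. The largest bag has 2 vertices, so the width is 1.

Yes; width 1.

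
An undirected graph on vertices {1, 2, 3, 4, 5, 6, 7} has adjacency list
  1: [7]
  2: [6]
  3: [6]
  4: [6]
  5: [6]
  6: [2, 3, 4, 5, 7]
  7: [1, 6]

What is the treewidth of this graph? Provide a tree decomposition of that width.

Each bag holds 2 vertices, so the decomposition has width 1, which upper-bounds the treewidth. G has an edge, so its treewidth is at least 1. The upper and lower bounds meet at 1, so that is the treewidth.

Treewidth 1.
Bags: B1 = {2, 6}  B2 = {5, 6}  B3 = {6, 7}  B4 = {1, 7}  B5 = {4, 6}  B6 = {3, 6}
Tree: B1–B2, B2–B3, B3–B4, B2–B5, B3–B6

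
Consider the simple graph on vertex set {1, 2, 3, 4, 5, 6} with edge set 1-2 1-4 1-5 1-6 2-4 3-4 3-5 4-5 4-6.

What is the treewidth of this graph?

2

A width-2 tree decomposition is:
Bags: B1 = {1, 4, 5}  B2 = {1, 2, 4}  B3 = {3, 4, 5}  B4 = {1, 4, 6}
Tree: B1–B2, B1–B3, B2–B4
Every bag has size at most 3, so the width is 3 − 1 = 2 and tw(G) ≤ 2. On the other hand G contains the 3-clique {1, 2, 4}. A clique must lie in a single bag of any decomposition, so no decomposition can have width below 2. The upper and lower bounds meet at 2, so that is the treewidth.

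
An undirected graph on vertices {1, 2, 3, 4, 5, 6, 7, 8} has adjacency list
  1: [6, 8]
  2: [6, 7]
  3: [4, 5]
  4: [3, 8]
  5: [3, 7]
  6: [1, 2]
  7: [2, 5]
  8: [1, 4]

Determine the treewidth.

2

A width-2 tree decomposition is:
Bags: B1 = {2, 6, 7}  B2 = {5, 6, 7}  B3 = {3, 5, 6}  B4 = {3, 4, 6}  B5 = {4, 6, 8}  B6 = {1, 6, 8}
Tree: B1–B2, B2–B3, B3–B4, B4–B5, B5–B6
The largest bag has 3 vertices, giving width 2; this decomposition certifies tw(G) ≤ 2. For the lower bound, G contains the cycle 6–2–7–5–3–4–8–1–6, so G is not a forest; only forests have treewidth ≤ 1, hence tw(G) ≥ 2. The upper and lower bounds meet at 2, so that is the treewidth.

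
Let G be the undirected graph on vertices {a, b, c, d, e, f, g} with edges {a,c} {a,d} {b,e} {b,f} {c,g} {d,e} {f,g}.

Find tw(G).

2

A width-2 tree decomposition is:
Bags: B1 = {a, c, d}  B2 = {c, d, g}  B3 = {d, f, g}  B4 = {b, d, f}  B5 = {b, d, e}
Tree: B1–B2, B2–B3, B3–B4, B4–B5
The largest bag has 3 vertices, giving width 2; this decomposition certifies tw(G) ≤ 2. The edges d–a–c–g–f–b–e–d form a cycle, so G is not a tree and its treewidth is at least 2. Therefore the treewidth is 2.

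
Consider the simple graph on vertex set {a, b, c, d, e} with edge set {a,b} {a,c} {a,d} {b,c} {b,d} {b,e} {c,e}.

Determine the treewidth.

2

A width-2 tree decomposition is:
Bags: B1 = {b, c, e}  B2 = {a, b, c}  B3 = {a, b, d}
Tree: B1–B2, B2–B3
Each bag holds 3 vertices, so the decomposition has width 2, which upper-bounds the treewidth. On the other hand G contains the 3-clique {a, b, d}. A clique must lie in a single bag of any decomposition, so no decomposition can have width below 2. Hence tw(G) = 2 exactly.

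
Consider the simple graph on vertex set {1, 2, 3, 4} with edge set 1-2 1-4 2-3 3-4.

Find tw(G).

A width-2 tree decomposition is:
Bags: B1 = {1, 2, 3}  B2 = {1, 3, 4}
Tree: B1–B2
Every bag has size at most 3, so the width is 3 − 1 = 2 and tw(G) ≤ 2. For the lower bound, G contains the cycle 3–2–1–4–3, so G is not a forest; only forests have treewidth ≤ 1, hence tw(G) ≥ 2. The upper and lower bounds meet at 2, so that is the treewidth.

2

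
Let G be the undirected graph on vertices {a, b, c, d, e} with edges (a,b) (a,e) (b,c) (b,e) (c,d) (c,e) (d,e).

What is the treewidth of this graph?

2

A width-2 tree decomposition is:
Bags: B1 = {b, c, e}  B2 = {a, b, e}  B3 = {c, d, e}
Tree: B1–B2, B1–B3
Every bag has size at most 3, so the width is 3 − 1 = 2 and tw(G) ≤ 2. Conversely, {c, d, e} is a clique of size 3, and the vertices of any clique must share a bag in every tree decomposition; so some bag has ≥ 3 vertices and tw(G) ≥ 2. Therefore the treewidth is 2.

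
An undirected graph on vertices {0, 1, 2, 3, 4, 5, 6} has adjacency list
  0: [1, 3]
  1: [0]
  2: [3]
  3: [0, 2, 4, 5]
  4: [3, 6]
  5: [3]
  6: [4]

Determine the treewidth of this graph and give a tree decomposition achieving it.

Treewidth 1.
One optimal decomposition is:
Bags: B1 = {0, 3}  B2 = {3, 4}  B3 = {4, 6}  B4 = {2, 3}  B5 = {0, 1}  B6 = {3, 5}
Tree: B1–B2, B2–B3, B1–B4, B1–B5, B1–B6

Every bag has size at most 2, so the width is 2 − 1 = 1 and tw(G) ≤ 1. Any graph with an edge has treewidth ≥ 1, and G has the edge 0–3. Hence tw(G) = 1 exactly.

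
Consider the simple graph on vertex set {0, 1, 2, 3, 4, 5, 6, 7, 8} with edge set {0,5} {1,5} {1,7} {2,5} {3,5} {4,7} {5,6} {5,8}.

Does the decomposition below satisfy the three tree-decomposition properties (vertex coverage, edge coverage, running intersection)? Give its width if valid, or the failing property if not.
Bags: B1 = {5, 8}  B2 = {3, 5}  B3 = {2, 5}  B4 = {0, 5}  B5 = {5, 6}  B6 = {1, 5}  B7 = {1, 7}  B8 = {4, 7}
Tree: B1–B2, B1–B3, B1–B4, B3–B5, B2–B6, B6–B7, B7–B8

Vertex coverage: the bags together contain {0, 1, 2, 3, 4, 5, 6, 7, 8}, the full vertex set. Edge coverage: each edge of G has both endpoints in at least one bag. Running intersection: for every vertex, the bags containing it form a connected subtree. All three properties hold, so this is a valid tree decomposition of width max|bag| − 1 = 1, and hence tw(G) ≤ 1.

Yes; width 1.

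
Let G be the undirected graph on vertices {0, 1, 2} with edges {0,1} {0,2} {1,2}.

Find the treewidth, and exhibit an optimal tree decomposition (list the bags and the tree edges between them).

A single bag containing all 3 vertices is trivially a valid decomposition of width 2. On the other hand G contains the 3-clique {0, 1, 2}. A clique must lie in a single bag of any decomposition, so no decomposition can have width below 2. Combining the bounds, tw(G) = 2.

Treewidth 2.
One such decomposition:
Bags: B1 = {0, 1, 2}
Tree: (single bag)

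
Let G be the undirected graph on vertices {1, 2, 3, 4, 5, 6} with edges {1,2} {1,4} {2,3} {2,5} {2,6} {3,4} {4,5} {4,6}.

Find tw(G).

A width-2 tree decomposition is:
Bags: B1 = {2, 4, 6}  B2 = {2, 4, 5}  B3 = {1, 2, 4}  B4 = {2, 3, 4}
Tree: B1–B2, B2–B3, B3–B4
Each bag holds 3 vertices, so the decomposition has width 2, which upper-bounds the treewidth. For the lower bound, G contains the cycle 6–4–5–2–6, so G is not a forest; only forests have treewidth ≤ 1, hence tw(G) ≥ 2. Combining the bounds, tw(G) = 2.

2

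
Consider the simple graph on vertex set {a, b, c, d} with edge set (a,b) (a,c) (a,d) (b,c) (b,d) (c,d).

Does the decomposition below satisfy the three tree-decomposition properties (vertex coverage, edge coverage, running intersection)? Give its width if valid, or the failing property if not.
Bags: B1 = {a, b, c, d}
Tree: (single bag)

Yes; width 3.

Checking the three conditions: (i) the bags cover all of {a, b, c, d}; (ii) for each edge, some bag contains both endpoints; (iii) the bags containing any fixed vertex form a subtree. All hold, so the decomposition is valid with width 4 − 1 = 3.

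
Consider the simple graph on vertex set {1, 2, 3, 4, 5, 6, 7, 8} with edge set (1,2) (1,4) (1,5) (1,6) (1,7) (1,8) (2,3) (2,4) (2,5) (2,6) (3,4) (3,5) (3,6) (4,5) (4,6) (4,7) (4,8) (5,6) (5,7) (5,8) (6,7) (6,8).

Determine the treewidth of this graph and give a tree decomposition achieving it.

Treewidth 4.
One such decomposition:
Bags: B1 = {1, 4, 5, 6, 7}  B2 = {1, 4, 5, 6, 8}  B3 = {1, 2, 4, 5, 6}  B4 = {2, 3, 4, 5, 6}
Tree: B1–B2, B1–B3, B3–B4

Each bag holds 5 vertices, so the decomposition has width 4, which upper-bounds the treewidth. On the other hand G contains the 5-clique {1, 4, 5, 6, 8}. A clique must lie in a single bag of any decomposition, so no decomposition can have width below 4. The upper and lower bounds meet at 4, so that is the treewidth.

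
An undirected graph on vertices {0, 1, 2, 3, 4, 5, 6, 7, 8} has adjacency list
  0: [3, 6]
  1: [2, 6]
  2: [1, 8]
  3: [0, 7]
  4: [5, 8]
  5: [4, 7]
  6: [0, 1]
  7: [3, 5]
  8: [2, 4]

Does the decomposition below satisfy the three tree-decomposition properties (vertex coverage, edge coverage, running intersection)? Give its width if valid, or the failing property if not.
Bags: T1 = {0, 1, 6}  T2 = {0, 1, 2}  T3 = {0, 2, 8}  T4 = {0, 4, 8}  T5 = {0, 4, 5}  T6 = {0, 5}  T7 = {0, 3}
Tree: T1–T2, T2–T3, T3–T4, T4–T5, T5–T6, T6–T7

No — vertex 7 appears in no bag.

A tree decomposition must satisfy three properties: every vertex lies in some bag; for every edge, both endpoints lie together in some bag; and for every vertex, the bags containing it form a connected subtree. Here vertex 7 appears in no bag, so the decomposition is invalid.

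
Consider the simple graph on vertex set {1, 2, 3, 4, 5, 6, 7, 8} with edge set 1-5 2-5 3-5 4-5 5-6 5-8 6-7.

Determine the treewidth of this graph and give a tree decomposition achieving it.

Treewidth 1.
Bags: B1 = {2, 5}  B2 = {5, 6}  B3 = {6, 7}  B4 = {3, 5}  B5 = {1, 5}  B6 = {4, 5}  B7 = {5, 8}
Tree: B1–B2, B2–B3, B2–B4, B1–B5, B2–B6, B1–B7

Each bag holds 2 vertices, so the decomposition has width 1, which upper-bounds the treewidth. Any graph with an edge has treewidth ≥ 1, and G has the edge 5–2. The upper and lower bounds meet at 1, so that is the treewidth.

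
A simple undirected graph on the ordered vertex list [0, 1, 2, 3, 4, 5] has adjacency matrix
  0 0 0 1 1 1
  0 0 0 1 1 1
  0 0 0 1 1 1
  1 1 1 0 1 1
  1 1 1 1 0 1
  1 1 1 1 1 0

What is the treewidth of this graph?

3

A width-3 tree decomposition is:
Bags: B1 = {1, 3, 4, 5}  B2 = {2, 3, 4, 5}  B3 = {0, 3, 4, 5}
Tree: B1–B2, B1–B3
Each bag holds 4 vertices, so the decomposition has width 3, which upper-bounds the treewidth. For the lower bound, the 4 vertices {0, 3, 4, 5} are pairwise adjacent, and any tree decomposition puts a clique entirely inside one bag — forcing width ≥ 3. Hence tw(G) = 3 exactly.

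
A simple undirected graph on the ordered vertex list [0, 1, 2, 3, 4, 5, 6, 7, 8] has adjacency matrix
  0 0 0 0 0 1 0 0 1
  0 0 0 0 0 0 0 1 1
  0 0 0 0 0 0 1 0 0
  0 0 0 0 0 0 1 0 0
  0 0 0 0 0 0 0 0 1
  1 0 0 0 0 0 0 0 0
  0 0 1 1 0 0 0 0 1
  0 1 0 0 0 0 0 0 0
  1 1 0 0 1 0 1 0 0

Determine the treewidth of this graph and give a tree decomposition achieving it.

Treewidth 1.
One optimal decomposition is:
Bags: B1 = {1, 8}  B2 = {0, 8}  B3 = {6, 8}  B4 = {2, 6}  B5 = {0, 5}  B6 = {3, 6}  B7 = {4, 8}  B8 = {1, 7}
Tree: B1–B2, B2–B3, B3–B4, B2–B5, B3–B6, B2–B7, B1–B8

The largest bag has 2 vertices, giving width 1; this decomposition certifies tw(G) ≤ 1. Any graph with an edge has treewidth ≥ 1, and G has the edge 8–1. Therefore the treewidth is 1.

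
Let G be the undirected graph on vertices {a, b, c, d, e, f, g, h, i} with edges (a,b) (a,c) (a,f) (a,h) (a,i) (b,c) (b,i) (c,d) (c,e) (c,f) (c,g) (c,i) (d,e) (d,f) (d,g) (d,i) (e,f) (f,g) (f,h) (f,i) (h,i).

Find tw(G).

3

A width-3 tree decomposition is:
Bags: B1 = {c, d, f, i}  B2 = {a, c, f, i}  B3 = {a, f, h, i}  B4 = {a, b, c, i}  B5 = {c, d, e, f}  B6 = {c, d, f, g}
Tree: B1–B2, B2–B3, B2–B4, B1–B5, B1–B6
Each bag holds 4 vertices, so the decomposition has width 3, which upper-bounds the treewidth. Conversely, {a, f, h, i} is a clique of size 4, and the vertices of any clique must share a bag in every tree decomposition; so some bag has ≥ 4 vertices and tw(G) ≥ 3. The upper and lower bounds meet at 3, so that is the treewidth.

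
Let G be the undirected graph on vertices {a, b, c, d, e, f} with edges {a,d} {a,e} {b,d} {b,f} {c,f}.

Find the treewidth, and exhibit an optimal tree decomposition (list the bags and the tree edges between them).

Every bag has size at most 2, so the width is 2 − 1 = 1 and tw(G) ≤ 1. Any graph with an edge has treewidth ≥ 1, and G has the edge c–f. Therefore the treewidth is 1.

Treewidth 1.
One such decomposition:
Bags: B1 = {c, f}  B2 = {b, f}  B3 = {b, d}  B4 = {a, d}  B5 = {a, e}
Tree: B1–B2, B2–B3, B3–B4, B4–B5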